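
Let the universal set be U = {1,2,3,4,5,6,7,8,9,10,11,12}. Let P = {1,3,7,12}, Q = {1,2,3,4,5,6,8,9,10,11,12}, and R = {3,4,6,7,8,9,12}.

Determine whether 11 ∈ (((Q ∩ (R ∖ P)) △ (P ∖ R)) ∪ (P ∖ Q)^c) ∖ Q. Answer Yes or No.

11 ∉ R and 11 ∉ P, so 11 ∉ R ∖ P
11 ∈ Q and 11 ∉ (R ∖ P), so 11 ∉ Q ∩ (R ∖ P)
11 ∉ P and 11 ∉ R, so 11 ∉ P ∖ R
11 ∉ (Q ∩ (R ∖ P)) and 11 ∉ (P ∖ R), so 11 ∉ (Q ∩ (R ∖ P)) △ (P ∖ R)
11 ∉ P and 11 ∈ Q, so 11 ∉ P ∖ Q
11 ∈ (P ∖ Q)^c since 11 ∉ (P ∖ Q)
11 ∉ ((Q ∩ (R ∖ P)) △ (P ∖ R)) and 11 ∈ (P ∖ Q)^c, so 11 ∈ ((Q ∩ (R ∖ P)) △ (P ∖ R)) ∪ (P ∖ Q)^c
11 ∈ (((Q ∩ (R ∖ P)) △ (P ∖ R)) ∪ (P ∖ Q)^c) and 11 ∈ Q, so 11 ∉ (((Q ∩ (R ∖ P)) △ (P ∖ R)) ∪ (P ∖ Q)^c) ∖ Q

No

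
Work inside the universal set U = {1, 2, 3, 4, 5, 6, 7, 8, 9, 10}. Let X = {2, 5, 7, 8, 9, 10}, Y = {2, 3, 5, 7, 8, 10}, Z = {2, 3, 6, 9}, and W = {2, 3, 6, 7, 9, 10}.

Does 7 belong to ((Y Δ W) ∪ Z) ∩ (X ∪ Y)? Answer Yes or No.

7 ∈ Y and 7 ∈ W, so 7 ∉ Y Δ W
7 ∉ (Y Δ W) and 7 ∉ Z, so 7 ∉ (Y Δ W) ∪ Z
7 ∈ X and 7 ∈ Y, so 7 ∈ X ∪ Y
7 ∉ ((Y Δ W) ∪ Z) and 7 ∈ (X ∪ Y), so 7 ∉ ((Y Δ W) ∪ Z) ∩ (X ∪ Y)

No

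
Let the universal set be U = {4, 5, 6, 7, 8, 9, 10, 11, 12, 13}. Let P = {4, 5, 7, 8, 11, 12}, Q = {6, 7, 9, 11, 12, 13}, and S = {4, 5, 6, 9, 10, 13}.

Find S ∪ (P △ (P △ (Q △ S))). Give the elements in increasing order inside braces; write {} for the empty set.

Q △ S = {4, 5, 7, 10, 11, 12}
P △ (Q △ S) = {8, 10}
P △ (P △ (Q △ S)) = {4, 5, 7, 10, 11, 12}
S ∪ (P △ (P △ (Q △ S))) = {4, 5, 6, 7, 9, 10, 11, 12, 13}

{4, 5, 6, 7, 9, 10, 11, 12, 13}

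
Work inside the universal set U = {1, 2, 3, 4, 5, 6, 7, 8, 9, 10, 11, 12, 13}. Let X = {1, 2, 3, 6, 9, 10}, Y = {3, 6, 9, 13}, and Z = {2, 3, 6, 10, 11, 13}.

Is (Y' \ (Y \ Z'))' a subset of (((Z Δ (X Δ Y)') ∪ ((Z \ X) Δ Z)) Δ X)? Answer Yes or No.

No

Y' = {1, 2, 4, 5, 7, 8, 10, 11, 12}
Z' = {1, 4, 5, 7, 8, 9, 12}
Y \ Z' = {3, 6, 13}
Y' \ (Y \ Z') = {1, 2, 4, 5, 7, 8, 10, 11, 12}
(Y' \ (Y \ Z'))' = {3, 6, 9, 13}
X Δ Y = {1, 2, 10, 13}
(X Δ Y)' = {3, 4, 5, 6, 7, 8, 9, 11, 12}
Z Δ (X Δ Y)' = {2, 4, 5, 7, 8, 9, 10, 12, 13}
Z \ X = {11, 13}
(Z \ X) Δ Z = {2, 3, 6, 10}
(Z Δ (X Δ Y)') ∪ ((Z \ X) Δ Z) = {2, 3, 4, 5, 6, 7, 8, 9, 10, 12, 13}
((Z Δ (X Δ Y)') ∪ ((Z \ X) Δ Z)) Δ X = {1, 4, 5, 7, 8, 12, 13}
3 ∈ (Y' \ (Y \ Z'))' but 3 ∉ ((Z Δ (X Δ Y)') ∪ ((Z \ X) Δ Z)) Δ X, so the inclusion fails.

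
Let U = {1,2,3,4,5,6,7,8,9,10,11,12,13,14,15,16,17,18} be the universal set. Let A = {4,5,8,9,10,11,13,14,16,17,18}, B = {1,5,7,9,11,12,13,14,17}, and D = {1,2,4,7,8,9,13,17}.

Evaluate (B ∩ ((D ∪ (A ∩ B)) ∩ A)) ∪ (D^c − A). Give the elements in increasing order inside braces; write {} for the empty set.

A ∩ B = {5,9,11,13,14,17}
D ∪ (A ∩ B) = {1,2,4,5,7,8,9,11,13,14,17}
(D ∪ (A ∩ B)) ∩ A = {4,5,8,9,11,13,14,17}
B ∩ ((D ∪ (A ∩ B)) ∩ A) = {5,9,11,13,14,17}
D^c = {3,5,6,10,11,12,14,15,16,18}
D^c − A = {3,6,12,15}
(B ∩ ((D ∪ (A ∩ B)) ∩ A)) ∪ (D^c − A) = {3,5,6,9,11,12,13,14,15,17}

{3,5,6,9,11,12,13,14,15,17}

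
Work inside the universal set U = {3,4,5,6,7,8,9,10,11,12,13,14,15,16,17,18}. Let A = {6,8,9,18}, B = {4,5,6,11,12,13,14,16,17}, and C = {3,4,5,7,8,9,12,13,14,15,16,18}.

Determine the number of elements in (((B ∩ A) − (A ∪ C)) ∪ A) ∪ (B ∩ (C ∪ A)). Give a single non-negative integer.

B ∩ A = {6}
A ∪ C = {3,4,5,6,7,8,9,12,13,14,15,16,18}
(B ∩ A) − (A ∪ C) = {}
((B ∩ A) − (A ∪ C)) ∪ A = {6,8,9,18}
C ∪ A = {3,4,5,6,7,8,9,12,13,14,15,16,18}
B ∩ (C ∪ A) = {4,5,6,12,13,14,16}
(((B ∩ A) − (A ∪ C)) ∪ A) ∪ (B ∩ (C ∪ A)) = {4,5,6,8,9,12,13,14,16,18}
|(((B ∩ A) − (A ∪ C)) ∪ A) ∪ (B ∩ (C ∪ A))| = 10

10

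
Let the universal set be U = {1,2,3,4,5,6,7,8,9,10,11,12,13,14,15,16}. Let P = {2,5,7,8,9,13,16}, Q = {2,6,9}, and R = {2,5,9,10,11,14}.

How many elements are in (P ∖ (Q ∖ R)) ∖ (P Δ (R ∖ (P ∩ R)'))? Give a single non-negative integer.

Q ∖ R = {6}
P ∖ (Q ∖ R) = {2,5,7,8,9,13,16}
P ∩ R = {2,5,9}
(P ∩ R)' = {1,3,4,6,7,8,10,11,12,13,14,15,16}
R ∖ (P ∩ R)' = {2,5,9}
P Δ (R ∖ (P ∩ R)') = {7,8,13,16}
(P ∖ (Q ∖ R)) ∖ (P Δ (R ∖ (P ∩ R)')) = {2,5,9}
|(P ∖ (Q ∖ R)) ∖ (P Δ (R ∖ (P ∩ R)'))| = 3

3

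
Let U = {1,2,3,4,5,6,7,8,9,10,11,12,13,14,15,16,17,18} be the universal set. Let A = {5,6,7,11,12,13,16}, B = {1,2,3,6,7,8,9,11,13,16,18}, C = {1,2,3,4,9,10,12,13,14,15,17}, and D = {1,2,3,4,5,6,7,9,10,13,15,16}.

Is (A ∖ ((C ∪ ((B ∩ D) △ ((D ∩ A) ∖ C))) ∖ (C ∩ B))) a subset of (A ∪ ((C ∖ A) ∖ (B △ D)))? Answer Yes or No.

B ∩ D = {1,2,3,6,7,9,13,16}
D ∩ A = {5,6,7,13,16}
(D ∩ A) ∖ C = {5,6,7,16}
(B ∩ D) △ ((D ∩ A) ∖ C) = {1,2,3,5,9,13}
C ∪ ((B ∩ D) △ ((D ∩ A) ∖ C)) = {1,2,3,4,5,9,10,12,13,14,15,17}
C ∩ B = {1,2,3,9,13}
(C ∪ ((B ∩ D) △ ((D ∩ A) ∖ C))) ∖ (C ∩ B) = {4,5,10,12,14,15,17}
A ∖ ((C ∪ ((B ∩ D) △ ((D ∩ A) ∖ C))) ∖ (C ∩ B)) = {6,7,11,13,16}
C ∖ A = {1,2,3,4,9,10,14,15,17}
B △ D = {4,5,8,10,11,15,18}
(C ∖ A) ∖ (B △ D) = {1,2,3,9,14,17}
A ∪ ((C ∖ A) ∖ (B △ D)) = {1,2,3,5,6,7,9,11,12,13,14,16,17}
Every element of {6,7,11,13,16} is in {1,2,3,5,6,7,9,11,12,13,14,16,17}, so A ∖ ((C ∪ ((B ∩ D) △ ((D ∩ A) ∖ C))) ∖ (C ∩ B)) ⊆ A ∪ ((C ∖ A) ∖ (B △ D)).

Yes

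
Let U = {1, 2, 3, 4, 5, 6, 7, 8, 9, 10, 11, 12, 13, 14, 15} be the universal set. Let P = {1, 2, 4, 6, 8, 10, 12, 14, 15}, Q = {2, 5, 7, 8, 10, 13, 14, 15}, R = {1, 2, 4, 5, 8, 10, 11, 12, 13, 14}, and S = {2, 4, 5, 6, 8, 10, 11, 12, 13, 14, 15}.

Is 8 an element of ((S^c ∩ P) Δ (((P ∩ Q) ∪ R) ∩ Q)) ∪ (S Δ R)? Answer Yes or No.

Yes

8 ∈ S, so 8 ∉ S^c
8 ∉ S^c and 8 ∈ P, so 8 ∉ S^c ∩ P
8 ∈ P and 8 ∈ Q, so 8 ∈ P ∩ Q
8 ∈ (P ∩ Q) and 8 ∈ R, so 8 ∈ (P ∩ Q) ∪ R
8 ∈ ((P ∩ Q) ∪ R) and 8 ∈ Q, so 8 ∈ ((P ∩ Q) ∪ R) ∩ Q
8 ∉ (S^c ∩ P) and 8 ∈ (((P ∩ Q) ∪ R) ∩ Q), so 8 ∈ (S^c ∩ P) Δ (((P ∩ Q) ∪ R) ∩ Q)
8 ∈ S and 8 ∈ R, so 8 ∉ S Δ R
8 ∈ ((S^c ∩ P) Δ (((P ∩ Q) ∪ R) ∩ Q)) and 8 ∉ (S Δ R), so 8 ∈ ((S^c ∩ P) Δ (((P ∩ Q) ∪ R) ∩ Q)) ∪ (S Δ R)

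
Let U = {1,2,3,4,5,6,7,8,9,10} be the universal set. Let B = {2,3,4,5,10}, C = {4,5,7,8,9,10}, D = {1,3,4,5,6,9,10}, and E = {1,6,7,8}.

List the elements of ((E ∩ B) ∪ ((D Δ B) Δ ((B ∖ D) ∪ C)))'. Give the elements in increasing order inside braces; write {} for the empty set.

E ∩ B = {}
D Δ B = {1,2,6,9}
B ∖ D = {2}
(B ∖ D) ∪ C = {2,4,5,7,8,9,10}
(D Δ B) Δ ((B ∖ D) ∪ C) = {1,4,5,6,7,8,10}
(E ∩ B) ∪ ((D Δ B) Δ ((B ∖ D) ∪ C)) = {1,4,5,6,7,8,10}
((E ∩ B) ∪ ((D Δ B) Δ ((B ∖ D) ∪ C)))' = {2,3,9}

{2,3,9}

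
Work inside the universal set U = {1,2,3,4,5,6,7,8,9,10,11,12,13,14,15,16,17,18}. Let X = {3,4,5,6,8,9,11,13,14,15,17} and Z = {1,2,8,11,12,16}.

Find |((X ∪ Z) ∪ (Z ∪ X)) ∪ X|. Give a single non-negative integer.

X ∪ Z = {1,2,3,4,5,6,8,9,11,12,13,14,15,16,17}
Z ∪ X = {1,2,3,4,5,6,8,9,11,12,13,14,15,16,17}
(X ∪ Z) ∪ (Z ∪ X) = {1,2,3,4,5,6,8,9,11,12,13,14,15,16,17}
((X ∪ Z) ∪ (Z ∪ X)) ∪ X = {1,2,3,4,5,6,8,9,11,12,13,14,15,16,17}
|((X ∪ Z) ∪ (Z ∪ X)) ∪ X| = 15

15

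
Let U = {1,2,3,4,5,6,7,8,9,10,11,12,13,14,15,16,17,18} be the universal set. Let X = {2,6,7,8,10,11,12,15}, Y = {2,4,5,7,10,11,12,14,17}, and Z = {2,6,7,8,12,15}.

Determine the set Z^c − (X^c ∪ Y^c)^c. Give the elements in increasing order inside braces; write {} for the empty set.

Z^c = {1,3,4,5,9,10,11,13,14,16,17,18}
X^c = {1,3,4,5,9,13,14,16,17,18}
Y^c = {1,3,6,8,9,13,15,16,18}
X^c ∪ Y^c = {1,3,4,5,6,8,9,13,14,15,16,17,18}
(X^c ∪ Y^c)^c = {2,7,10,11,12}
Z^c − (X^c ∪ Y^c)^c = {1,3,4,5,9,13,14,16,17,18}

{1,3,4,5,9,13,14,16,17,18}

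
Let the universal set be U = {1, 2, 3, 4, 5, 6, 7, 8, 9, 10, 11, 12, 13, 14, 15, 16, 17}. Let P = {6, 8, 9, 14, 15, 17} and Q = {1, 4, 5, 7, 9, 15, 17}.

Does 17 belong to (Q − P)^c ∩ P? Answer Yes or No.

Yes

17 ∈ Q and 17 ∈ P, so 17 ∉ Q − P
17 ∈ (Q − P)^c since 17 ∉ (Q − P)
17 ∈ (Q − P)^c and 17 ∈ P, so 17 ∈ (Q − P)^c ∩ P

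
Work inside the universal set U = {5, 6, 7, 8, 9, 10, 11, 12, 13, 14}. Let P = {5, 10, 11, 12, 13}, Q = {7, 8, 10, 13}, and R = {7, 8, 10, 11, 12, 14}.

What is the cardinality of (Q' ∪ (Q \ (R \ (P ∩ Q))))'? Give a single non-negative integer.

Q' = {5, 6, 9, 11, 12, 14}
P ∩ Q = {10, 13}
R \ (P ∩ Q) = {7, 8, 11, 12, 14}
Q \ (R \ (P ∩ Q)) = {10, 13}
Q' ∪ (Q \ (R \ (P ∩ Q))) = {5, 6, 9, 10, 11, 12, 13, 14}
(Q' ∪ (Q \ (R \ (P ∩ Q))))' = {7, 8}
|(Q' ∪ (Q \ (R \ (P ∩ Q))))'| = 2

2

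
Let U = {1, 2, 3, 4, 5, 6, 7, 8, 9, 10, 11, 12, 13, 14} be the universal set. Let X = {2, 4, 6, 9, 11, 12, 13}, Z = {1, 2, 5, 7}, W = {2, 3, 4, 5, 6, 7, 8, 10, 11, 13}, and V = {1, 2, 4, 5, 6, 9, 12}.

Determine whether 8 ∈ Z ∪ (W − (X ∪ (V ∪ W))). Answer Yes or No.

No

8 ∉ V and 8 ∈ W, so 8 ∈ V ∪ W
8 ∉ X and 8 ∈ (V ∪ W), so 8 ∈ X ∪ (V ∪ W)
8 ∈ W and 8 ∈ (X ∪ (V ∪ W)), so 8 ∉ W − (X ∪ (V ∪ W))
8 ∉ Z and 8 ∉ (W − (X ∪ (V ∪ W))), so 8 ∉ Z ∪ (W − (X ∪ (V ∪ W)))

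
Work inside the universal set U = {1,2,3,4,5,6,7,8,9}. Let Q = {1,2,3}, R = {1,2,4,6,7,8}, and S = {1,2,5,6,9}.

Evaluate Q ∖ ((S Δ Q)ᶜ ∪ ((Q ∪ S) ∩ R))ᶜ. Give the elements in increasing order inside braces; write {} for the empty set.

S Δ Q = {3,5,6,9}
(S Δ Q)ᶜ = {1,2,4,7,8}
Q ∪ S = {1,2,3,5,6,9}
(Q ∪ S) ∩ R = {1,2,6}
(S Δ Q)ᶜ ∪ ((Q ∪ S) ∩ R) = {1,2,4,6,7,8}
((S Δ Q)ᶜ ∪ ((Q ∪ S) ∩ R))ᶜ = {3,5,9}
Q ∖ ((S Δ Q)ᶜ ∪ ((Q ∪ S) ∩ R))ᶜ = {1,2}

{1,2}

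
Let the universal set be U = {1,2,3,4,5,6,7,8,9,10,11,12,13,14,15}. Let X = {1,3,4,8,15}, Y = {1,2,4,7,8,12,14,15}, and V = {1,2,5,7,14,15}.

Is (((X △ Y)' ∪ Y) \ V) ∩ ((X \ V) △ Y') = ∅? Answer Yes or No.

No

X △ Y = {2,3,7,12,14}
(X △ Y)' = {1,4,5,6,8,9,10,11,13,15}
(X △ Y)' ∪ Y = {1,2,4,5,6,7,8,9,10,11,12,13,14,15}
((X △ Y)' ∪ Y) \ V = {4,6,8,9,10,11,12,13}
X \ V = {3,4,8}
Y' = {3,5,6,9,10,11,13}
(X \ V) △ Y' = {4,5,6,8,9,10,11,13}
4 lies in both, so they are not disjoint.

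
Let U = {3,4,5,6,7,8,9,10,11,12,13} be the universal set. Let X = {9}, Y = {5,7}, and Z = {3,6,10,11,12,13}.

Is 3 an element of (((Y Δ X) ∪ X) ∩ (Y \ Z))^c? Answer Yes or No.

Yes

3 ∉ Y and 3 ∉ X, so 3 ∉ Y Δ X
3 ∉ (Y Δ X) and 3 ∉ X, so 3 ∉ (Y Δ X) ∪ X
3 ∉ Y and 3 ∈ Z, so 3 ∉ Y \ Z
3 ∉ ((Y Δ X) ∪ X) and 3 ∉ (Y \ Z), so 3 ∉ ((Y Δ X) ∪ X) ∩ (Y \ Z)
3 ∈ (((Y Δ X) ∪ X) ∩ (Y \ Z))^c since 3 ∉ (((Y Δ X) ∪ X) ∩ (Y \ Z))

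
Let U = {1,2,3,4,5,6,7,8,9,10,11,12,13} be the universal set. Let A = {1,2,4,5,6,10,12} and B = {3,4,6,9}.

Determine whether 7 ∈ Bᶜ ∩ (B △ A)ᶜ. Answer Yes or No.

Yes

7 ∉ B, so 7 ∈ Bᶜ
7 ∉ B and 7 ∉ A, so 7 ∉ B △ A
7 ∈ (B △ A)ᶜ since 7 ∉ (B △ A)
7 ∈ Bᶜ and 7 ∈ (B △ A)ᶜ, so 7 ∈ Bᶜ ∩ (B △ A)ᶜ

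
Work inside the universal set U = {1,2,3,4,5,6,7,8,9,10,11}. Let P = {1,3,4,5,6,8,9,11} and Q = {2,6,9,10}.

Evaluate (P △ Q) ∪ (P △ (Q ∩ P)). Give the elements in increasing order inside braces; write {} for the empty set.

{1,2,3,4,5,8,10,11}

P △ Q = {1,2,3,4,5,8,10,11}
Q ∩ P = {6,9}
P △ (Q ∩ P) = {1,3,4,5,8,11}
(P △ Q) ∪ (P △ (Q ∩ P)) = {1,2,3,4,5,8,10,11}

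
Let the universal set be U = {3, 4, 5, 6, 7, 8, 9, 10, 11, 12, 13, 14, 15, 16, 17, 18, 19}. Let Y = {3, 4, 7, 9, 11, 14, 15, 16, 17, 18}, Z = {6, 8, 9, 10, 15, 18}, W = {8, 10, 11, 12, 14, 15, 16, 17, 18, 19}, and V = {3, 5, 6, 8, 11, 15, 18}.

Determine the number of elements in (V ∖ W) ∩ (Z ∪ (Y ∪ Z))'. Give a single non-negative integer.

V ∖ W = {3, 5, 6}
Y ∪ Z = {3, 4, 6, 7, 8, 9, 10, 11, 14, 15, 16, 17, 18}
Z ∪ (Y ∪ Z) = {3, 4, 6, 7, 8, 9, 10, 11, 14, 15, 16, 17, 18}
(Z ∪ (Y ∪ Z))' = {5, 12, 13, 19}
(V ∖ W) ∩ (Z ∪ (Y ∪ Z))' = {5}
|(V ∖ W) ∩ (Z ∪ (Y ∪ Z))'| = 1

1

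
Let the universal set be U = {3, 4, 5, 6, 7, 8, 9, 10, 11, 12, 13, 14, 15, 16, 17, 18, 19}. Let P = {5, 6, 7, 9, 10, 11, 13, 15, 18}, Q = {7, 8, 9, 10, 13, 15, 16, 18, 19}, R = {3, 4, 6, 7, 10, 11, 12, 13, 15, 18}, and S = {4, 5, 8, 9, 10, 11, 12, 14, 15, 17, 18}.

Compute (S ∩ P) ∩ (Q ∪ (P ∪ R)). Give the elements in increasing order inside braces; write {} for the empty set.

S ∩ P = {5, 9, 10, 11, 15, 18}
P ∪ R = {3, 4, 5, 6, 7, 9, 10, 11, 12, 13, 15, 18}
Q ∪ (P ∪ R) = {3, 4, 5, 6, 7, 8, 9, 10, 11, 12, 13, 15, 16, 18, 19}
(S ∩ P) ∩ (Q ∪ (P ∪ R)) = {5, 9, 10, 11, 15, 18}

{5, 9, 10, 11, 15, 18}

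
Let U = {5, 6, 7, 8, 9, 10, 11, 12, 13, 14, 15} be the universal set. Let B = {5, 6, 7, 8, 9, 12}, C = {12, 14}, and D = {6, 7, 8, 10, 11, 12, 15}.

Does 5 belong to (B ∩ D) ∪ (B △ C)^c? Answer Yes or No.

5 ∈ B and 5 ∉ D, so 5 ∉ B ∩ D
5 ∈ B and 5 ∉ C, so 5 ∈ B △ C
5 ∉ (B △ C)^c since 5 ∈ (B △ C)
5 ∉ (B ∩ D) and 5 ∉ (B △ C)^c, so 5 ∉ (B ∩ D) ∪ (B △ C)^c

No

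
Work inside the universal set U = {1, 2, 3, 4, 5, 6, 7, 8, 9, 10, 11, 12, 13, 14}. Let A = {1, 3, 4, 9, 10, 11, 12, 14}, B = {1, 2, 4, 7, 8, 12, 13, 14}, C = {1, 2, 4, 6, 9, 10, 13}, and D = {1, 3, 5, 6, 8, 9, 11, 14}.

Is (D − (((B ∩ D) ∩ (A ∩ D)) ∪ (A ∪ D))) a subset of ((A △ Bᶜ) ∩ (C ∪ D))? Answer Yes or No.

Yes

B ∩ D = {1, 8, 14}
A ∩ D = {1, 3, 9, 11, 14}
(B ∩ D) ∩ (A ∩ D) = {1, 14}
A ∪ D = {1, 3, 4, 5, 6, 8, 9, 10, 11, 12, 14}
((B ∩ D) ∩ (A ∩ D)) ∪ (A ∪ D) = {1, 3, 4, 5, 6, 8, 9, 10, 11, 12, 14}
D − (((B ∩ D) ∩ (A ∩ D)) ∪ (A ∪ D)) = {}
Bᶜ = {3, 5, 6, 9, 10, 11}
A △ Bᶜ = {1, 4, 5, 6, 12, 14}
C ∪ D = {1, 2, 3, 4, 5, 6, 8, 9, 10, 11, 13, 14}
(A △ Bᶜ) ∩ (C ∪ D) = {1, 4, 5, 6, 14}
Every element of {} is in {1, 4, 5, 6, 14}, so D − (((B ∩ D) ∩ (A ∩ D)) ∪ (A ∪ D)) ⊆ (A △ Bᶜ) ∩ (C ∪ D).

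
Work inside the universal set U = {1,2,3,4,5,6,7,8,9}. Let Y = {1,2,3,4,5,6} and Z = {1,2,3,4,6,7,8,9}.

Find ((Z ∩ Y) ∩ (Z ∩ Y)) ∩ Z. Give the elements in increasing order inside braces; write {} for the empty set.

{1,2,3,4,6}

Z ∩ Y = {1,2,3,4,6}
(Z ∩ Y) ∩ (Z ∩ Y) = {1,2,3,4,6}
((Z ∩ Y) ∩ (Z ∩ Y)) ∩ Z = {1,2,3,4,6}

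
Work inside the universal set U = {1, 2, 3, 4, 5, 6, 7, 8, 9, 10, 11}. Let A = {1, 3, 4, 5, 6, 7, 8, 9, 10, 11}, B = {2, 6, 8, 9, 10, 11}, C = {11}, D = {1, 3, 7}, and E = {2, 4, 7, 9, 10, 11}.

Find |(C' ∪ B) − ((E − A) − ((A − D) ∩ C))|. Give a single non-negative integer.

C' = {1, 2, 3, 4, 5, 6, 7, 8, 9, 10}
C' ∪ B = {1, 2, 3, 4, 5, 6, 7, 8, 9, 10, 11}
E − A = {2}
A − D = {4, 5, 6, 8, 9, 10, 11}
(A − D) ∩ C = {11}
(E − A) − ((A − D) ∩ C) = {2}
(C' ∪ B) − ((E − A) − ((A − D) ∩ C)) = {1, 3, 4, 5, 6, 7, 8, 9, 10, 11}
|(C' ∪ B) − ((E − A) − ((A − D) ∩ C))| = 10

10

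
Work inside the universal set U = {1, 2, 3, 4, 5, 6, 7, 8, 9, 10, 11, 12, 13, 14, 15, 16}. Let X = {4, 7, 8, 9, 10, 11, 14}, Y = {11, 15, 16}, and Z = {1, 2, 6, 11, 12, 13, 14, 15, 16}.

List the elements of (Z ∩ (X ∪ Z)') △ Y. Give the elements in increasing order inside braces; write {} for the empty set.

X ∪ Z = {1, 2, 4, 6, 7, 8, 9, 10, 11, 12, 13, 14, 15, 16}
(X ∪ Z)' = {3, 5}
Z ∩ (X ∪ Z)' = {}
(Z ∩ (X ∪ Z)') △ Y = {11, 15, 16}

{11, 15, 16}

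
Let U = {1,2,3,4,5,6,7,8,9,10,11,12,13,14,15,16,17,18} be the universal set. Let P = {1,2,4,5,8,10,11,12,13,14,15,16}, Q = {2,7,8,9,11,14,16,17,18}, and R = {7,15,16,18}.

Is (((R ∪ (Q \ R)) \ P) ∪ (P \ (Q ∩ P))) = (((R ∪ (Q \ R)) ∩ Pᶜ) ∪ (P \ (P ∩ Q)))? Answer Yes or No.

Q \ R = {2,8,9,11,14,17}
R ∪ (Q \ R) = {2,7,8,9,11,14,15,16,17,18}
(R ∪ (Q \ R)) \ P = {7,9,17,18}
Q ∩ P = {2,8,11,14,16}
P \ (Q ∩ P) = {1,4,5,10,12,13,15}
((R ∪ (Q \ R)) \ P) ∪ (P \ (Q ∩ P)) = {1,4,5,7,9,10,12,13,15,17,18}
Pᶜ = {3,6,7,9,17,18}
(R ∪ (Q \ R)) ∩ Pᶜ = {7,9,17,18}
P ∩ Q = {2,8,11,14,16}
P \ (P ∩ Q) = {1,4,5,10,12,13,15}
((R ∪ (Q \ R)) ∩ Pᶜ) ∪ (P \ (P ∩ Q)) = {1,4,5,7,9,10,12,13,15,17,18}
Both equal {1,4,5,7,9,10,12,13,15,17,18}, so ((R ∪ (Q \ R)) \ P) ∪ (P \ (Q ∩ P)) = ((R ∪ (Q \ R)) ∩ Pᶜ) ∪ (P \ (P ∩ Q)).

Yes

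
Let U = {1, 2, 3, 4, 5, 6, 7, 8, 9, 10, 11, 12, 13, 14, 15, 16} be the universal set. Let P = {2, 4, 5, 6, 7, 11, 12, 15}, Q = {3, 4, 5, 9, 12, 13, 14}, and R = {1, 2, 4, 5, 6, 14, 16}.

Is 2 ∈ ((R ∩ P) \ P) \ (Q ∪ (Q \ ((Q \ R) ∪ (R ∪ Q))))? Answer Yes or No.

2 ∈ R and 2 ∈ P, so 2 ∈ R ∩ P
2 ∈ (R ∩ P) and 2 ∈ P, so 2 ∉ (R ∩ P) \ P
2 ∉ Q and 2 ∈ R, so 2 ∉ Q \ R
2 ∈ R and 2 ∉ Q, so 2 ∈ R ∪ Q
2 ∉ (Q \ R) and 2 ∈ (R ∪ Q), so 2 ∈ (Q \ R) ∪ (R ∪ Q)
2 ∉ Q and 2 ∈ ((Q \ R) ∪ (R ∪ Q)), so 2 ∉ Q \ ((Q \ R) ∪ (R ∪ Q))
2 ∉ Q and 2 ∉ (Q \ ((Q \ R) ∪ (R ∪ Q))), so 2 ∉ Q ∪ (Q \ ((Q \ R) ∪ (R ∪ Q)))
2 ∉ ((R ∩ P) \ P) and 2 ∉ (Q ∪ (Q \ ((Q \ R) ∪ (R ∪ Q)))), so 2 ∉ ((R ∩ P) \ P) \ (Q ∪ (Q \ ((Q \ R) ∪ (R ∪ Q))))

No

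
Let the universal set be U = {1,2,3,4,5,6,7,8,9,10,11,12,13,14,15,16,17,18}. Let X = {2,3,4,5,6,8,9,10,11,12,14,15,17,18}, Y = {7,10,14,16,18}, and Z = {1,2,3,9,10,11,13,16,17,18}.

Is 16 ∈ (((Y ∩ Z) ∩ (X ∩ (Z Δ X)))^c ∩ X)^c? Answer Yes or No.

Yes

16 ∈ Y and 16 ∈ Z, so 16 ∈ Y ∩ Z
16 ∈ Z and 16 ∉ X, so 16 ∈ Z Δ X
16 ∉ X and 16 ∈ (Z Δ X), so 16 ∉ X ∩ (Z Δ X)
16 ∈ (Y ∩ Z) and 16 ∉ (X ∩ (Z Δ X)), so 16 ∉ (Y ∩ Z) ∩ (X ∩ (Z Δ X))
16 ∈ ((Y ∩ Z) ∩ (X ∩ (Z Δ X)))^c since 16 ∉ ((Y ∩ Z) ∩ (X ∩ (Z Δ X)))
16 ∈ ((Y ∩ Z) ∩ (X ∩ (Z Δ X)))^c and 16 ∉ X, so 16 ∉ ((Y ∩ Z) ∩ (X ∩ (Z Δ X)))^c ∩ X
16 ∈ (((Y ∩ Z) ∩ (X ∩ (Z Δ X)))^c ∩ X)^c since 16 ∉ (((Y ∩ Z) ∩ (X ∩ (Z Δ X)))^c ∩ X)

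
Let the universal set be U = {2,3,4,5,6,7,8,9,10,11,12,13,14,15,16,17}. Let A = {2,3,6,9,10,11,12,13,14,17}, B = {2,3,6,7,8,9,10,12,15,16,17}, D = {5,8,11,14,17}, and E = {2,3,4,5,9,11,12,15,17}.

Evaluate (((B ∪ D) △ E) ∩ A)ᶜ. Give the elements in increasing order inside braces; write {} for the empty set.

{2,3,4,5,7,8,9,11,12,13,15,16,17}

B ∪ D = {2,3,5,6,7,8,9,10,11,12,14,15,16,17}
(B ∪ D) △ E = {4,6,7,8,10,14,16}
((B ∪ D) △ E) ∩ A = {6,10,14}
(((B ∪ D) △ E) ∩ A)ᶜ = {2,3,4,5,7,8,9,11,12,13,15,16,17}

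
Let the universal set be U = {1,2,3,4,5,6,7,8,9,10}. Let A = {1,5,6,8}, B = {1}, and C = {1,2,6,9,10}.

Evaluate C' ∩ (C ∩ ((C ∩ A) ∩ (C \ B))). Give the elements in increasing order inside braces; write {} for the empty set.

C' = {3,4,5,7,8}
C ∩ A = {1,6}
C \ B = {2,6,9,10}
(C ∩ A) ∩ (C \ B) = {6}
C ∩ ((C ∩ A) ∩ (C \ B)) = {6}
C' ∩ (C ∩ ((C ∩ A) ∩ (C \ B))) = {}

{}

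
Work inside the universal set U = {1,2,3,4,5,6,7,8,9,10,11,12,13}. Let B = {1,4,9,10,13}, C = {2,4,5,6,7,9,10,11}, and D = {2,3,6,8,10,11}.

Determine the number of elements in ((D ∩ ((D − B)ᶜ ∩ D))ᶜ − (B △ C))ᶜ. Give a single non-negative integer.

D − B = {2,3,6,8,11}
(D − B)ᶜ = {1,4,5,7,9,10,12,13}
(D − B)ᶜ ∩ D = {10}
D ∩ ((D − B)ᶜ ∩ D) = {10}
(D ∩ ((D − B)ᶜ ∩ D))ᶜ = {1,2,3,4,5,6,7,8,9,11,12,13}
B △ C = {1,2,5,6,7,11,13}
(D ∩ ((D − B)ᶜ ∩ D))ᶜ − (B △ C) = {3,4,8,9,12}
((D ∩ ((D − B)ᶜ ∩ D))ᶜ − (B △ C))ᶜ = {1,2,5,6,7,10,11,13}
|((D ∩ ((D − B)ᶜ ∩ D))ᶜ − (B △ C))ᶜ| = 8

8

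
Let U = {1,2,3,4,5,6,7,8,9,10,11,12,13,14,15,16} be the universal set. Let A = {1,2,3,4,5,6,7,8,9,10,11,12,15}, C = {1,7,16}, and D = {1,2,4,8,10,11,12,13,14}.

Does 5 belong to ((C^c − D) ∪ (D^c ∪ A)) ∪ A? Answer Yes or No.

Yes

5 ∉ C, so 5 ∈ C^c
5 ∈ C^c and 5 ∉ D, so 5 ∈ C^c − D
5 ∉ D, so 5 ∈ D^c
5 ∈ D^c and 5 ∈ A, so 5 ∈ D^c ∪ A
5 ∈ (C^c − D) and 5 ∈ (D^c ∪ A), so 5 ∈ (C^c − D) ∪ (D^c ∪ A)
5 ∈ ((C^c − D) ∪ (D^c ∪ A)) and 5 ∈ A, so 5 ∈ ((C^c − D) ∪ (D^c ∪ A)) ∪ A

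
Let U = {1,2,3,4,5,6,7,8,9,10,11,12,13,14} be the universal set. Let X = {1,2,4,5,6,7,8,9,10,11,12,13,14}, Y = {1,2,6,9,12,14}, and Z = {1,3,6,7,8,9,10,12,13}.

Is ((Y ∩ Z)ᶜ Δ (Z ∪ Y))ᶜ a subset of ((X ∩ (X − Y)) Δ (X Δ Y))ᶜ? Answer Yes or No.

Y ∩ Z = {1,6,9,12}
(Y ∩ Z)ᶜ = {2,3,4,5,7,8,10,11,13,14}
Z ∪ Y = {1,2,3,6,7,8,9,10,12,13,14}
(Y ∩ Z)ᶜ Δ (Z ∪ Y) = {1,4,5,6,9,11,12}
((Y ∩ Z)ᶜ Δ (Z ∪ Y))ᶜ = {2,3,7,8,10,13,14}
X − Y = {4,5,7,8,10,11,13}
X ∩ (X − Y) = {4,5,7,8,10,11,13}
X Δ Y = {4,5,7,8,10,11,13}
(X ∩ (X − Y)) Δ (X Δ Y) = {}
((X ∩ (X − Y)) Δ (X Δ Y))ᶜ = {1,2,3,4,5,6,7,8,9,10,11,12,13,14}
Every element of {2,3,7,8,10,13,14} is in {1,2,3,4,5,6,7,8,9,10,11,12,13,14}, so ((Y ∩ Z)ᶜ Δ (Z ∪ Y))ᶜ ⊆ ((X ∩ (X − Y)) Δ (X Δ Y))ᶜ.

Yes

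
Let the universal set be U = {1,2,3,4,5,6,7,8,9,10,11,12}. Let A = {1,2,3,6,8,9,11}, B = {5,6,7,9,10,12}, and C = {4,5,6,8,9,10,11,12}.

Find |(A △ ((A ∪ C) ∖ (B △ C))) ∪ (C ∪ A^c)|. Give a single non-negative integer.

9

A ∪ C = {1,2,3,4,5,6,8,9,10,11,12}
B △ C = {4,7,8,11}
(A ∪ C) ∖ (B △ C) = {1,2,3,5,6,9,10,12}
A △ ((A ∪ C) ∖ (B △ C)) = {5,8,10,11,12}
A^c = {4,5,7,10,12}
C ∪ A^c = {4,5,6,7,8,9,10,11,12}
(A △ ((A ∪ C) ∖ (B △ C))) ∪ (C ∪ A^c) = {4,5,6,7,8,9,10,11,12}
|(A △ ((A ∪ C) ∖ (B △ C))) ∪ (C ∪ A^c)| = 9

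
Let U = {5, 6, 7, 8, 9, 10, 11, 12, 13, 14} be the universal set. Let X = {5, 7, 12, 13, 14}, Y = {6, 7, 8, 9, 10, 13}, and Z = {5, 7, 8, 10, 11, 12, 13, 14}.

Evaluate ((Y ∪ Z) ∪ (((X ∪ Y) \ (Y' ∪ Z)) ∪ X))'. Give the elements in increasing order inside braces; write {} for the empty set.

{}

Y ∪ Z = {5, 6, 7, 8, 9, 10, 11, 12, 13, 14}
X ∪ Y = {5, 6, 7, 8, 9, 10, 12, 13, 14}
Y' = {5, 11, 12, 14}
Y' ∪ Z = {5, 7, 8, 10, 11, 12, 13, 14}
(X ∪ Y) \ (Y' ∪ Z) = {6, 9}
((X ∪ Y) \ (Y' ∪ Z)) ∪ X = {5, 6, 7, 9, 12, 13, 14}
(Y ∪ Z) ∪ (((X ∪ Y) \ (Y' ∪ Z)) ∪ X) = {5, 6, 7, 8, 9, 10, 11, 12, 13, 14}
((Y ∪ Z) ∪ (((X ∪ Y) \ (Y' ∪ Z)) ∪ X))' = {}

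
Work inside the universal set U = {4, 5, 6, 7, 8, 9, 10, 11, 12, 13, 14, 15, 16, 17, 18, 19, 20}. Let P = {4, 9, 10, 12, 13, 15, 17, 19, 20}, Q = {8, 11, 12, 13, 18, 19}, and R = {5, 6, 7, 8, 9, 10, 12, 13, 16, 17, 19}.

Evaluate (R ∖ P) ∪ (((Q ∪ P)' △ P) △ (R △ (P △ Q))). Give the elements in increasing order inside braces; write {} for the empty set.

R ∖ P = {5, 6, 7, 8, 16}
Q ∪ P = {4, 8, 9, 10, 11, 12, 13, 15, 17, 18, 19, 20}
(Q ∪ P)' = {5, 6, 7, 14, 16}
(Q ∪ P)' △ P = {4, 5, 6, 7, 9, 10, 12, 13, 14, 15, 16, 17, 19, 20}
P △ Q = {4, 8, 9, 10, 11, 15, 17, 18, 20}
R △ (P △ Q) = {4, 5, 6, 7, 11, 12, 13, 15, 16, 18, 19, 20}
((Q ∪ P)' △ P) △ (R △ (P △ Q)) = {9, 10, 11, 14, 17, 18}
(R ∖ P) ∪ (((Q ∪ P)' △ P) △ (R △ (P △ Q))) = {5, 6, 7, 8, 9, 10, 11, 14, 16, 17, 18}

{5, 6, 7, 8, 9, 10, 11, 14, 16, 17, 18}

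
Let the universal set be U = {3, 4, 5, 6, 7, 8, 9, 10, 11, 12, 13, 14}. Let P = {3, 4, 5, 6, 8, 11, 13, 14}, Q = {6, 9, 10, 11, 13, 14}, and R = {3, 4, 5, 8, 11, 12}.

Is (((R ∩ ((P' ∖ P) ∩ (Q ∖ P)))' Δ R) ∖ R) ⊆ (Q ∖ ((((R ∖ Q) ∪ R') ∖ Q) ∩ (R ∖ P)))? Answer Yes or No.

No

P' = {7, 9, 10, 12}
P' ∖ P = {7, 9, 10, 12}
Q ∖ P = {9, 10}
(P' ∖ P) ∩ (Q ∖ P) = {9, 10}
R ∩ ((P' ∖ P) ∩ (Q ∖ P)) = {}
(R ∩ ((P' ∖ P) ∩ (Q ∖ P)))' = {3, 4, 5, 6, 7, 8, 9, 10, 11, 12, 13, 14}
(R ∩ ((P' ∖ P) ∩ (Q ∖ P)))' Δ R = {6, 7, 9, 10, 13, 14}
((R ∩ ((P' ∖ P) ∩ (Q ∖ P)))' Δ R) ∖ R = {6, 7, 9, 10, 13, 14}
R ∖ Q = {3, 4, 5, 8, 12}
R' = {6, 7, 9, 10, 13, 14}
(R ∖ Q) ∪ R' = {3, 4, 5, 6, 7, 8, 9, 10, 12, 13, 14}
((R ∖ Q) ∪ R') ∖ Q = {3, 4, 5, 7, 8, 12}
R ∖ P = {12}
(((R ∖ Q) ∪ R') ∖ Q) ∩ (R ∖ P) = {12}
Q ∖ ((((R ∖ Q) ∪ R') ∖ Q) ∩ (R ∖ P)) = {6, 9, 10, 11, 13, 14}
7 ∈ ((R ∩ ((P' ∖ P) ∩ (Q ∖ P)))' Δ R) ∖ R but 7 ∉ Q ∖ ((((R ∖ Q) ∪ R') ∖ Q) ∩ (R ∖ P)), so the inclusion fails.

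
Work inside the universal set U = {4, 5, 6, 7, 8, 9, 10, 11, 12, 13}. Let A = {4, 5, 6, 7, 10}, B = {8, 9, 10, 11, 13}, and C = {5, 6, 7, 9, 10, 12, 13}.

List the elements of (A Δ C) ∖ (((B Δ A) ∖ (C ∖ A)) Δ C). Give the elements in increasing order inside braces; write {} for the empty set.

A Δ C = {4, 9, 12, 13}
B Δ A = {4, 5, 6, 7, 8, 9, 11, 13}
C ∖ A = {9, 12, 13}
(B Δ A) ∖ (C ∖ A) = {4, 5, 6, 7, 8, 11}
((B Δ A) ∖ (C ∖ A)) Δ C = {4, 8, 9, 10, 11, 12, 13}
(A Δ C) ∖ (((B Δ A) ∖ (C ∖ A)) Δ C) = {}

{}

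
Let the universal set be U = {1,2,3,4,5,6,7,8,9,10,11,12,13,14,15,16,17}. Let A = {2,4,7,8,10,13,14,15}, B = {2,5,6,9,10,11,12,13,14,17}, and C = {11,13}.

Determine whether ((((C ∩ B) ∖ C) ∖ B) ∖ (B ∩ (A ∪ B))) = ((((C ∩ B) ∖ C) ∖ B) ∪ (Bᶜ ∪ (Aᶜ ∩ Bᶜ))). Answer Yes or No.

C ∩ B = {11,13}
(C ∩ B) ∖ C = {}
((C ∩ B) ∖ C) ∖ B = {}
A ∪ B = {2,4,5,6,7,8,9,10,11,12,13,14,15,17}
B ∩ (A ∪ B) = {2,5,6,9,10,11,12,13,14,17}
(((C ∩ B) ∖ C) ∖ B) ∖ (B ∩ (A ∪ B)) = {}
Bᶜ = {1,3,4,7,8,15,16}
Aᶜ = {1,3,5,6,9,11,12,16,17}
Aᶜ ∩ Bᶜ = {1,3,16}
Bᶜ ∪ (Aᶜ ∩ Bᶜ) = {1,3,4,7,8,15,16}
(((C ∩ B) ∖ C) ∖ B) ∪ (Bᶜ ∪ (Aᶜ ∩ Bᶜ)) = {1,3,4,7,8,15,16}
1 ∈ (((C ∩ B) ∖ C) ∖ B) ∪ (Bᶜ ∪ (Aᶜ ∩ Bᶜ)) but 1 ∉ (((C ∩ B) ∖ C) ∖ B) ∖ (B ∩ (A ∪ B)), so they differ.

No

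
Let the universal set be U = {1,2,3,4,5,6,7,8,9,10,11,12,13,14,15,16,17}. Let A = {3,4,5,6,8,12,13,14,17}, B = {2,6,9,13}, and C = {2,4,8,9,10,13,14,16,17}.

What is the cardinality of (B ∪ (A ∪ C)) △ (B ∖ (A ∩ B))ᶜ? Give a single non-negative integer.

6

A ∪ C = {2,3,4,5,6,8,9,10,12,13,14,16,17}
B ∪ (A ∪ C) = {2,3,4,5,6,8,9,10,12,13,14,16,17}
A ∩ B = {6,13}
B ∖ (A ∩ B) = {2,9}
(B ∖ (A ∩ B))ᶜ = {1,3,4,5,6,7,8,10,11,12,13,14,15,16,17}
(B ∪ (A ∪ C)) △ (B ∖ (A ∩ B))ᶜ = {1,2,7,9,11,15}
|(B ∪ (A ∪ C)) △ (B ∖ (A ∩ B))ᶜ| = 6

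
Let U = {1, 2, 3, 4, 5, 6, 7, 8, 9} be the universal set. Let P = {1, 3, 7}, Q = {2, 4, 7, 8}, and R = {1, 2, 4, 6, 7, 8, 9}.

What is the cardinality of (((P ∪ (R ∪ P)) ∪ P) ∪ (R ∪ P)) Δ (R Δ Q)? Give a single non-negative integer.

R ∪ P = {1, 2, 3, 4, 6, 7, 8, 9}
P ∪ (R ∪ P) = {1, 2, 3, 4, 6, 7, 8, 9}
(P ∪ (R ∪ P)) ∪ P = {1, 2, 3, 4, 6, 7, 8, 9}
((P ∪ (R ∪ P)) ∪ P) ∪ (R ∪ P) = {1, 2, 3, 4, 6, 7, 8, 9}
R Δ Q = {1, 6, 9}
(((P ∪ (R ∪ P)) ∪ P) ∪ (R ∪ P)) Δ (R Δ Q) = {2, 3, 4, 7, 8}
|(((P ∪ (R ∪ P)) ∪ P) ∪ (R ∪ P)) Δ (R Δ Q)| = 5

5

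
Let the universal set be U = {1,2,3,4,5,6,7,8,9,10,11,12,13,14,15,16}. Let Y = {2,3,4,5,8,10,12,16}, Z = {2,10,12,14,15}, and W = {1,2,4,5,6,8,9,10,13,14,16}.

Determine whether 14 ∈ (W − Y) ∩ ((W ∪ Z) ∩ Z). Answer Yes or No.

Yes

14 ∈ W and 14 ∉ Y, so 14 ∈ W − Y
14 ∈ W and 14 ∈ Z, so 14 ∈ W ∪ Z
14 ∈ (W ∪ Z) and 14 ∈ Z, so 14 ∈ (W ∪ Z) ∩ Z
14 ∈ (W − Y) and 14 ∈ ((W ∪ Z) ∩ Z), so 14 ∈ (W − Y) ∩ ((W ∪ Z) ∩ Z)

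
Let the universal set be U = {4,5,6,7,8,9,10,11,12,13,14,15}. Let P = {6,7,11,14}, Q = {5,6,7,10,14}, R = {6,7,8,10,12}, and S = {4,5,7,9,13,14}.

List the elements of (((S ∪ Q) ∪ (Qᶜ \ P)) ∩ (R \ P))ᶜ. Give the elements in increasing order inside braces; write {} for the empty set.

S ∪ Q = {4,5,6,7,9,10,13,14}
Qᶜ = {4,8,9,11,12,13,15}
Qᶜ \ P = {4,8,9,12,13,15}
(S ∪ Q) ∪ (Qᶜ \ P) = {4,5,6,7,8,9,10,12,13,14,15}
R \ P = {8,10,12}
((S ∪ Q) ∪ (Qᶜ \ P)) ∩ (R \ P) = {8,10,12}
(((S ∪ Q) ∪ (Qᶜ \ P)) ∩ (R \ P))ᶜ = {4,5,6,7,9,11,13,14,15}

{4,5,6,7,9,11,13,14,15}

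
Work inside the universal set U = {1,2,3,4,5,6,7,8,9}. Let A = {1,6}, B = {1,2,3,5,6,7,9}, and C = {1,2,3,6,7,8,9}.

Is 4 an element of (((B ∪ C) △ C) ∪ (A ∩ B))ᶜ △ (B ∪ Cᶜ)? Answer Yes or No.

4 ∉ B and 4 ∉ C, so 4 ∉ B ∪ C
4 ∉ (B ∪ C) and 4 ∉ C, so 4 ∉ (B ∪ C) △ C
4 ∉ A and 4 ∉ B, so 4 ∉ A ∩ B
4 ∉ ((B ∪ C) △ C) and 4 ∉ (A ∩ B), so 4 ∉ ((B ∪ C) △ C) ∪ (A ∩ B)
4 ∈ (((B ∪ C) △ C) ∪ (A ∩ B))ᶜ since 4 ∉ (((B ∪ C) △ C) ∪ (A ∩ B))
4 ∉ C, so 4 ∈ Cᶜ
4 ∉ B and 4 ∈ Cᶜ, so 4 ∈ B ∪ Cᶜ
4 ∈ (((B ∪ C) △ C) ∪ (A ∩ B))ᶜ and 4 ∈ (B ∪ Cᶜ), so 4 ∉ (((B ∪ C) △ C) ∪ (A ∩ B))ᶜ △ (B ∪ Cᶜ)

No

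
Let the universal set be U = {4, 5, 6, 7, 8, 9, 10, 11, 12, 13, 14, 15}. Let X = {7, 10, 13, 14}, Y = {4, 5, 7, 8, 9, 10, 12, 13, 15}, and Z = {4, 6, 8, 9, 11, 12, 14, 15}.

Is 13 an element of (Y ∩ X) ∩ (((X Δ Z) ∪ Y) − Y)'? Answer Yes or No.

13 ∈ Y and 13 ∈ X, so 13 ∈ Y ∩ X
13 ∈ X and 13 ∉ Z, so 13 ∈ X Δ Z
13 ∈ (X Δ Z) and 13 ∈ Y, so 13 ∈ (X Δ Z) ∪ Y
13 ∈ ((X Δ Z) ∪ Y) and 13 ∈ Y, so 13 ∉ ((X Δ Z) ∪ Y) − Y
13 ∈ (((X Δ Z) ∪ Y) − Y)' since 13 ∉ (((X Δ Z) ∪ Y) − Y)
13 ∈ (Y ∩ X) and 13 ∈ (((X Δ Z) ∪ Y) − Y)', so 13 ∈ (Y ∩ X) ∩ (((X Δ Z) ∪ Y) − Y)'

Yes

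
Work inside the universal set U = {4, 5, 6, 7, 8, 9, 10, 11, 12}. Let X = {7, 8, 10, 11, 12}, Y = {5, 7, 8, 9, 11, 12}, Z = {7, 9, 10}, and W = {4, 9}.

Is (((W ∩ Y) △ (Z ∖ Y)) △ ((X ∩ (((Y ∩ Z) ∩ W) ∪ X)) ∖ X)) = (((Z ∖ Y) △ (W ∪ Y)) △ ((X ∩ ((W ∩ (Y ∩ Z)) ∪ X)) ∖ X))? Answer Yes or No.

W ∩ Y = {9}
Z ∖ Y = {10}
(W ∩ Y) △ (Z ∖ Y) = {9, 10}
Y ∩ Z = {7, 9}
(Y ∩ Z) ∩ W = {9}
((Y ∩ Z) ∩ W) ∪ X = {7, 8, 9, 10, 11, 12}
X ∩ (((Y ∩ Z) ∩ W) ∪ X) = {7, 8, 10, 11, 12}
(X ∩ (((Y ∩ Z) ∩ W) ∪ X)) ∖ X = {}
((W ∩ Y) △ (Z ∖ Y)) △ ((X ∩ (((Y ∩ Z) ∩ W) ∪ X)) ∖ X) = {9, 10}
W ∪ Y = {4, 5, 7, 8, 9, 11, 12}
(Z ∖ Y) △ (W ∪ Y) = {4, 5, 7, 8, 9, 10, 11, 12}
W ∩ (Y ∩ Z) = {9}
(W ∩ (Y ∩ Z)) ∪ X = {7, 8, 9, 10, 11, 12}
X ∩ ((W ∩ (Y ∩ Z)) ∪ X) = {7, 8, 10, 11, 12}
(X ∩ ((W ∩ (Y ∩ Z)) ∪ X)) ∖ X = {}
((Z ∖ Y) △ (W ∪ Y)) △ ((X ∩ ((W ∩ (Y ∩ Z)) ∪ X)) ∖ X) = {4, 5, 7, 8, 9, 10, 11, 12}
4 ∈ ((Z ∖ Y) △ (W ∪ Y)) △ ((X ∩ ((W ∩ (Y ∩ Z)) ∪ X)) ∖ X) but 4 ∉ ((W ∩ Y) △ (Z ∖ Y)) △ ((X ∩ (((Y ∩ Z) ∩ W) ∪ X)) ∖ X), so they differ.

No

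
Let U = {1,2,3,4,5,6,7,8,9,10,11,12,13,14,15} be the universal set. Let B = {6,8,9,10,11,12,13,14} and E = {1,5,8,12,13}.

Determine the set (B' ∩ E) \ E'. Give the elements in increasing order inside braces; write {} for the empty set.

B' = {1,2,3,4,5,7,15}
B' ∩ E = {1,5}
E' = {2,3,4,6,7,9,10,11,14,15}
(B' ∩ E) \ E' = {1,5}

{1,5}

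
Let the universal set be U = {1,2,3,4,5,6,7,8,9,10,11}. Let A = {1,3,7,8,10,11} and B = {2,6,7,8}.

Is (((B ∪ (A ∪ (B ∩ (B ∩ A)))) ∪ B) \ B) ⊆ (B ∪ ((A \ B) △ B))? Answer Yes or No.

B ∩ A = {7,8}
B ∩ (B ∩ A) = {7,8}
A ∪ (B ∩ (B ∩ A)) = {1,3,7,8,10,11}
B ∪ (A ∪ (B ∩ (B ∩ A))) = {1,2,3,6,7,8,10,11}
(B ∪ (A ∪ (B ∩ (B ∩ A)))) ∪ B = {1,2,3,6,7,8,10,11}
((B ∪ (A ∪ (B ∩ (B ∩ A)))) ∪ B) \ B = {1,3,10,11}
A \ B = {1,3,10,11}
(A \ B) △ B = {1,2,3,6,7,8,10,11}
B ∪ ((A \ B) △ B) = {1,2,3,6,7,8,10,11}
Every element of {1,3,10,11} is in {1,2,3,6,7,8,10,11}, so ((B ∪ (A ∪ (B ∩ (B ∩ A)))) ∪ B) \ B ⊆ B ∪ ((A \ B) △ B).

Yes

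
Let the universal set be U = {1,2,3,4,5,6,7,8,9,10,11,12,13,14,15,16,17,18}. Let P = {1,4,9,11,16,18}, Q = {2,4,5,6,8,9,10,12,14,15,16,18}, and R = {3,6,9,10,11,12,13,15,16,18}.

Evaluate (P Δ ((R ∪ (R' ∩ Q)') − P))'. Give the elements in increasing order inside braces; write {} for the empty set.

R' = {1,2,4,5,7,8,14,17}
R' ∩ Q = {2,4,5,8,14}
(R' ∩ Q)' = {1,3,6,7,9,10,11,12,13,15,16,17,18}
R ∪ (R' ∩ Q)' = {1,3,6,7,9,10,11,12,13,15,16,17,18}
(R ∪ (R' ∩ Q)') − P = {3,6,7,10,12,13,15,17}
P Δ ((R ∪ (R' ∩ Q)') − P) = {1,3,4,6,7,9,10,11,12,13,15,16,17,18}
(P Δ ((R ∪ (R' ∩ Q)') − P))' = {2,5,8,14}

{2,5,8,14}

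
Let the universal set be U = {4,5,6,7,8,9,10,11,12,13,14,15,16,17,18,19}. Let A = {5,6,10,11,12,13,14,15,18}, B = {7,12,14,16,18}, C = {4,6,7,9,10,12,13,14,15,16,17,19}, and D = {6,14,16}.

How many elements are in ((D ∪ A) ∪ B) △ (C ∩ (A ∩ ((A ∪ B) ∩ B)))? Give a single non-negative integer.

D ∪ A = {5,6,10,11,12,13,14,15,16,18}
(D ∪ A) ∪ B = {5,6,7,10,11,12,13,14,15,16,18}
A ∪ B = {5,6,7,10,11,12,13,14,15,16,18}
(A ∪ B) ∩ B = {7,12,14,16,18}
A ∩ ((A ∪ B) ∩ B) = {12,14,18}
C ∩ (A ∩ ((A ∪ B) ∩ B)) = {12,14}
((D ∪ A) ∪ B) △ (C ∩ (A ∩ ((A ∪ B) ∩ B))) = {5,6,7,10,11,13,15,16,18}
|((D ∪ A) ∪ B) △ (C ∩ (A ∩ ((A ∪ B) ∩ B)))| = 9

9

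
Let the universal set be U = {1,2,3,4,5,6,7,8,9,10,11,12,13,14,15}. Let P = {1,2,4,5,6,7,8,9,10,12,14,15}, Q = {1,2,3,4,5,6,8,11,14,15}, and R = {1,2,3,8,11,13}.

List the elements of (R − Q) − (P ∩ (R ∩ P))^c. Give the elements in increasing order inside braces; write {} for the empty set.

{}

R − Q = {13}
R ∩ P = {1,2,8}
P ∩ (R ∩ P) = {1,2,8}
(P ∩ (R ∩ P))^c = {3,4,5,6,7,9,10,11,12,13,14,15}
(R − Q) − (P ∩ (R ∩ P))^c = {}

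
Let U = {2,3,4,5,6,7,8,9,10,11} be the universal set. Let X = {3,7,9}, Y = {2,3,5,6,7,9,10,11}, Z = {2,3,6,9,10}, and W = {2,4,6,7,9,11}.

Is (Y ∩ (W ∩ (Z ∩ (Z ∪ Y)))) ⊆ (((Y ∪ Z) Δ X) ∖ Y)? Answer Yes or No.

Z ∪ Y = {2,3,5,6,7,9,10,11}
Z ∩ (Z ∪ Y) = {2,3,6,9,10}
W ∩ (Z ∩ (Z ∪ Y)) = {2,6,9}
Y ∩ (W ∩ (Z ∩ (Z ∪ Y))) = {2,6,9}
Y ∪ Z = {2,3,5,6,7,9,10,11}
(Y ∪ Z) Δ X = {2,5,6,10,11}
((Y ∪ Z) Δ X) ∖ Y = {}
2 ∈ Y ∩ (W ∩ (Z ∩ (Z ∪ Y))) but 2 ∉ ((Y ∪ Z) Δ X) ∖ Y, so the inclusion fails.

No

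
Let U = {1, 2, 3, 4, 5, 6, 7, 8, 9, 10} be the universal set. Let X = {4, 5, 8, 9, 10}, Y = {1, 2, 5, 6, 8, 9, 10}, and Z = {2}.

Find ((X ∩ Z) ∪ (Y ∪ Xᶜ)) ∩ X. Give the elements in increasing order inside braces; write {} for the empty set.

{5, 8, 9, 10}

X ∩ Z = {}
Xᶜ = {1, 2, 3, 6, 7}
Y ∪ Xᶜ = {1, 2, 3, 5, 6, 7, 8, 9, 10}
(X ∩ Z) ∪ (Y ∪ Xᶜ) = {1, 2, 3, 5, 6, 7, 8, 9, 10}
((X ∩ Z) ∪ (Y ∪ Xᶜ)) ∩ X = {5, 8, 9, 10}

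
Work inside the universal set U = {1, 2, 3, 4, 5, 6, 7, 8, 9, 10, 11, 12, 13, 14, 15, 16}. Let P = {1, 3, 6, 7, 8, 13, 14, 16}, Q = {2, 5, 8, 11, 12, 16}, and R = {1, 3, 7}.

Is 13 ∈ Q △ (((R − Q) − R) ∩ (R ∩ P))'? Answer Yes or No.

Yes

13 ∉ R and 13 ∉ Q, so 13 ∉ R − Q
13 ∉ (R − Q) and 13 ∉ R, so 13 ∉ (R − Q) − R
13 ∉ R and 13 ∈ P, so 13 ∉ R ∩ P
13 ∉ ((R − Q) − R) and 13 ∉ (R ∩ P), so 13 ∉ ((R − Q) − R) ∩ (R ∩ P)
13 ∈ (((R − Q) − R) ∩ (R ∩ P))' since 13 ∉ (((R − Q) − R) ∩ (R ∩ P))
13 ∉ Q and 13 ∈ (((R − Q) − R) ∩ (R ∩ P))', so 13 ∈ Q △ (((R − Q) − R) ∩ (R ∩ P))'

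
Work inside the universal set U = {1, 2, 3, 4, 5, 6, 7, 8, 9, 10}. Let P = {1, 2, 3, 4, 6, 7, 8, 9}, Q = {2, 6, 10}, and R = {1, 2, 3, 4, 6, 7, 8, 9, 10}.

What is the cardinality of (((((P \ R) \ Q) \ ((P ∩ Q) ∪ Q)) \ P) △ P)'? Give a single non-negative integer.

P \ R = {}
(P \ R) \ Q = {}
P ∩ Q = {2, 6}
(P ∩ Q) ∪ Q = {2, 6, 10}
((P \ R) \ Q) \ ((P ∩ Q) ∪ Q) = {}
(((P \ R) \ Q) \ ((P ∩ Q) ∪ Q)) \ P = {}
((((P \ R) \ Q) \ ((P ∩ Q) ∪ Q)) \ P) △ P = {1, 2, 3, 4, 6, 7, 8, 9}
(((((P \ R) \ Q) \ ((P ∩ Q) ∪ Q)) \ P) △ P)' = {5, 10}
|(((((P \ R) \ Q) \ ((P ∩ Q) ∪ Q)) \ P) △ P)'| = 2

2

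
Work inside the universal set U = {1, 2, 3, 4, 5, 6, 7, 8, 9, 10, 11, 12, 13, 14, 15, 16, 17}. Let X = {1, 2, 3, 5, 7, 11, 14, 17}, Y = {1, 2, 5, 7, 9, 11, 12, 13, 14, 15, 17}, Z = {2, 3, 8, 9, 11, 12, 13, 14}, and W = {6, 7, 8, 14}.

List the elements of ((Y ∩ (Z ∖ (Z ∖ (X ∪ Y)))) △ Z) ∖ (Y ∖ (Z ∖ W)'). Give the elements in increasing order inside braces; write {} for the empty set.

{3, 8}

X ∪ Y = {1, 2, 3, 5, 7, 9, 11, 12, 13, 14, 15, 17}
Z ∖ (X ∪ Y) = {8}
Z ∖ (Z ∖ (X ∪ Y)) = {2, 3, 9, 11, 12, 13, 14}
Y ∩ (Z ∖ (Z ∖ (X ∪ Y))) = {2, 9, 11, 12, 13, 14}
(Y ∩ (Z ∖ (Z ∖ (X ∪ Y)))) △ Z = {3, 8}
Z ∖ W = {2, 3, 9, 11, 12, 13}
(Z ∖ W)' = {1, 4, 5, 6, 7, 8, 10, 14, 15, 16, 17}
Y ∖ (Z ∖ W)' = {2, 9, 11, 12, 13}
((Y ∩ (Z ∖ (Z ∖ (X ∪ Y)))) △ Z) ∖ (Y ∖ (Z ∖ W)') = {3, 8}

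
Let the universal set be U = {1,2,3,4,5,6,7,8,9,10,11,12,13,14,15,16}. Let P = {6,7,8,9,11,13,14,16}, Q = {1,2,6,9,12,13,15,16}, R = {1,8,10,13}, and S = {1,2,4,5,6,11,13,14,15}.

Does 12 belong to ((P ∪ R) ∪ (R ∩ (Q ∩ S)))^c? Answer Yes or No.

Yes

12 ∉ P and 12 ∉ R, so 12 ∉ P ∪ R
12 ∈ Q and 12 ∉ S, so 12 ∉ Q ∩ S
12 ∉ R and 12 ∉ (Q ∩ S), so 12 ∉ R ∩ (Q ∩ S)
12 ∉ (P ∪ R) and 12 ∉ (R ∩ (Q ∩ S)), so 12 ∉ (P ∪ R) ∪ (R ∩ (Q ∩ S))
12 ∈ ((P ∪ R) ∪ (R ∩ (Q ∩ S)))^c since 12 ∉ ((P ∪ R) ∪ (R ∩ (Q ∩ S)))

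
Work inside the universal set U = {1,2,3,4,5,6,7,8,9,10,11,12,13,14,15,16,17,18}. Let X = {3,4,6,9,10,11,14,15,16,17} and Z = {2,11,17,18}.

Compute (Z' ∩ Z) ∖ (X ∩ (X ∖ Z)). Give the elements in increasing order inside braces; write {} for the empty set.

{}

Z' = {1,3,4,5,6,7,8,9,10,12,13,14,15,16}
Z' ∩ Z = {}
X ∖ Z = {3,4,6,9,10,14,15,16}
X ∩ (X ∖ Z) = {3,4,6,9,10,14,15,16}
(Z' ∩ Z) ∖ (X ∩ (X ∖ Z)) = {}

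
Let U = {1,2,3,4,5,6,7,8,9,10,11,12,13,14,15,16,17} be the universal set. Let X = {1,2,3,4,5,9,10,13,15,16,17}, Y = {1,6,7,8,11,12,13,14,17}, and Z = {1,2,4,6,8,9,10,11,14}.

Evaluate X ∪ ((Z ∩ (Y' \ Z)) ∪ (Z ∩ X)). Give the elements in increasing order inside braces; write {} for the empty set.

{1,2,3,4,5,9,10,13,15,16,17}

Y' = {2,3,4,5,9,10,15,16}
Y' \ Z = {3,5,15,16}
Z ∩ (Y' \ Z) = {}
Z ∩ X = {1,2,4,9,10}
(Z ∩ (Y' \ Z)) ∪ (Z ∩ X) = {1,2,4,9,10}
X ∪ ((Z ∩ (Y' \ Z)) ∪ (Z ∩ X)) = {1,2,3,4,5,9,10,13,15,16,17}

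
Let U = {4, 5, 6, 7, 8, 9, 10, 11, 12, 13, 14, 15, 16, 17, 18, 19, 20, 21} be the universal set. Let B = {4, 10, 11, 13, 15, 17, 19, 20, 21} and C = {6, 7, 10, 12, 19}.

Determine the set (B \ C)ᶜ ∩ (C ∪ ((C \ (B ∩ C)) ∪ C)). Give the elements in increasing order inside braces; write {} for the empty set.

B \ C = {4, 11, 13, 15, 17, 20, 21}
(B \ C)ᶜ = {5, 6, 7, 8, 9, 10, 12, 14, 16, 18, 19}
B ∩ C = {10, 19}
C \ (B ∩ C) = {6, 7, 12}
(C \ (B ∩ C)) ∪ C = {6, 7, 10, 12, 19}
C ∪ ((C \ (B ∩ C)) ∪ C) = {6, 7, 10, 12, 19}
(B \ C)ᶜ ∩ (C ∪ ((C \ (B ∩ C)) ∪ C)) = {6, 7, 10, 12, 19}

{6, 7, 10, 12, 19}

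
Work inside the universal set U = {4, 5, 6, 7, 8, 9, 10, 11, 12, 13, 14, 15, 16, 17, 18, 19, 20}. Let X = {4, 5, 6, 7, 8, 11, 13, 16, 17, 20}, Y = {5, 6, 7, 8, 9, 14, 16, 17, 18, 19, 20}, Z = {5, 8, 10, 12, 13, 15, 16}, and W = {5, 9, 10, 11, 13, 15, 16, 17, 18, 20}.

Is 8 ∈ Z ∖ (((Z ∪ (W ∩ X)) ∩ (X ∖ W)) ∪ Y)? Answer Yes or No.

No

8 ∉ W and 8 ∈ X, so 8 ∉ W ∩ X
8 ∈ Z and 8 ∉ (W ∩ X), so 8 ∈ Z ∪ (W ∩ X)
8 ∈ X and 8 ∉ W, so 8 ∈ X ∖ W
8 ∈ (Z ∪ (W ∩ X)) and 8 ∈ (X ∖ W), so 8 ∈ (Z ∪ (W ∩ X)) ∩ (X ∖ W)
8 ∈ ((Z ∪ (W ∩ X)) ∩ (X ∖ W)) and 8 ∈ Y, so 8 ∈ ((Z ∪ (W ∩ X)) ∩ (X ∖ W)) ∪ Y
8 ∈ Z and 8 ∈ (((Z ∪ (W ∩ X)) ∩ (X ∖ W)) ∪ Y), so 8 ∉ Z ∖ (((Z ∪ (W ∩ X)) ∩ (X ∖ W)) ∪ Y)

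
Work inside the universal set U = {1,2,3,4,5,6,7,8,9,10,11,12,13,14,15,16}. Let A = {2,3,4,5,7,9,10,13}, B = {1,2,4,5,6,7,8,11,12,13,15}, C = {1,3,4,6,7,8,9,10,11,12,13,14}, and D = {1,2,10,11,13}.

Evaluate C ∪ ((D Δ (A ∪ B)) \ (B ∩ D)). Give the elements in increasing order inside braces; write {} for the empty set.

A ∪ B = {1,2,3,4,5,6,7,8,9,10,11,12,13,15}
D Δ (A ∪ B) = {3,4,5,6,7,8,9,12,15}
B ∩ D = {1,2,11,13}
(D Δ (A ∪ B)) \ (B ∩ D) = {3,4,5,6,7,8,9,12,15}
C ∪ ((D Δ (A ∪ B)) \ (B ∩ D)) = {1,3,4,5,6,7,8,9,10,11,12,13,14,15}

{1,3,4,5,6,7,8,9,10,11,12,13,14,15}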